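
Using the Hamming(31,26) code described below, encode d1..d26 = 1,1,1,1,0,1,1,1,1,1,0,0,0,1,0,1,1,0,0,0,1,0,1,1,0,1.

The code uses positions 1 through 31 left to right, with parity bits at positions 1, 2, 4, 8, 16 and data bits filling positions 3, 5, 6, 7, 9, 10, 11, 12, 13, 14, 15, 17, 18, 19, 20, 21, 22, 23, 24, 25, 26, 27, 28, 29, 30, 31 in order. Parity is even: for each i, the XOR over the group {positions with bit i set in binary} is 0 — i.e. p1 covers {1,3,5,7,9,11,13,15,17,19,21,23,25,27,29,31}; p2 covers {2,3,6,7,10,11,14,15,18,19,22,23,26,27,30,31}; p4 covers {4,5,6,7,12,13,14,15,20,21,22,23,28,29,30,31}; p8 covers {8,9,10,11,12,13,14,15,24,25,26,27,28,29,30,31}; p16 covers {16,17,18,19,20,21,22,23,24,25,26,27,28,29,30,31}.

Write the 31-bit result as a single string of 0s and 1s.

1011111101111101001011000101101

Place data at non-parity positions: p1 p2 1 p4 1 1 1 p8 0 1 1 1 1 1 0 p16 0 0 1 0 1 1 0 0 0 1 0 1 1 0 1
p1 (pos 1,3,5,7,9,11,13,15,17,19,21,23,25,27,29,31): XOR of data positions = 1⊕1⊕1⊕0⊕1⊕1⊕0⊕0⊕1⊕1⊕0⊕0⊕0⊕1⊕1 = 1
p2 (pos 2,3,6,7,10,11,14,15,18,19,22,23,26,27,30,31): XOR of data positions = 1⊕1⊕1⊕1⊕1⊕1⊕0⊕0⊕1⊕1⊕0⊕1⊕0⊕0⊕1 = 0
p4 (pos 4,5,6,7,12,13,14,15,20,21,22,23,28,29,30,31): XOR of data positions = 1⊕1⊕1⊕1⊕1⊕1⊕0⊕0⊕1⊕1⊕0⊕1⊕1⊕0⊕1 = 1
p8 (pos 8,9,10,11,12,13,14,15,24,25,26,27,28,29,30,31): XOR of data positions = 0⊕1⊕1⊕1⊕1⊕1⊕0⊕0⊕0⊕1⊕0⊕1⊕1⊕0⊕1 = 1
p16 (pos 16,17,18,19,20,21,22,23,24,25,26,27,28,29,30,31): XOR of data positions = 0⊕0⊕1⊕0⊕1⊕1⊕0⊕0⊕0⊕1⊕0⊕1⊕1⊕0⊕1 = 1
Codeword: 1011111101111101001011000101101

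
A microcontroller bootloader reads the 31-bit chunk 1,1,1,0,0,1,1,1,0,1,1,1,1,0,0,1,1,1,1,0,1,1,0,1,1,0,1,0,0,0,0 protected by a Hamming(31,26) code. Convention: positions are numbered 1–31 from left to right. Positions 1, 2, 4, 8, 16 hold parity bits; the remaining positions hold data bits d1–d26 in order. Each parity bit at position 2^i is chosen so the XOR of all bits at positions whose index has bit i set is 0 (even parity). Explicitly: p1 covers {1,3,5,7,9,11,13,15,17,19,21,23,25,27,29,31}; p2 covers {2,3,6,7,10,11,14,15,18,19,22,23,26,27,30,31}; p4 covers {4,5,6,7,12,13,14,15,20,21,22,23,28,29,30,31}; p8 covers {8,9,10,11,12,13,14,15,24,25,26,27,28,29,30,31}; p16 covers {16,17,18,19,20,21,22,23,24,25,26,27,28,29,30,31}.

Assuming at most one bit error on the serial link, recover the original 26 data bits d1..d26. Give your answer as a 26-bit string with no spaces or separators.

10110111100111011011010000

s1 (pos 1,3,5,7,9,11,13,15,17,19,21,23,25,27,29,31): 1⊕1⊕0⊕1⊕0⊕1⊕1⊕0⊕1⊕1⊕1⊕0⊕1⊕1⊕0⊕0 = 0
s2 (pos 2,3,6,7,10,11,14,15,18,19,22,23,26,27,30,31): 1⊕1⊕1⊕1⊕1⊕1⊕0⊕0⊕1⊕1⊕1⊕0⊕0⊕1⊕0⊕0 = 0
s4 (pos 4,5,6,7,12,13,14,15,20,21,22,23,28,29,30,31): 0⊕0⊕1⊕1⊕1⊕1⊕0⊕0⊕0⊕1⊕1⊕0⊕0⊕0⊕0⊕0 = 0
s8 (pos 8,9,10,11,12,13,14,15,24,25,26,27,28,29,30,31): 1⊕0⊕1⊕1⊕1⊕1⊕0⊕0⊕1⊕1⊕0⊕1⊕0⊕0⊕0⊕0 = 0
s16 (pos 16,17,18,19,20,21,22,23,24,25,26,27,28,29,30,31): 1⊕1⊕1⊕1⊕0⊕1⊕1⊕0⊕1⊕1⊕0⊕1⊕0⊕0⊕0⊕0 = 1
Syndrome s16…s1 = 10000 → error at position 16.
Flip position 16: 1110011101111001111011011010000 → 1110011101111000111011011010000
Read data bits from positions 3,5,6,7,9,10,11,12,13,14,15,17,18,19,20,21,22,23,24,25,26,27,28,29,30,31: 10110111100111011011010000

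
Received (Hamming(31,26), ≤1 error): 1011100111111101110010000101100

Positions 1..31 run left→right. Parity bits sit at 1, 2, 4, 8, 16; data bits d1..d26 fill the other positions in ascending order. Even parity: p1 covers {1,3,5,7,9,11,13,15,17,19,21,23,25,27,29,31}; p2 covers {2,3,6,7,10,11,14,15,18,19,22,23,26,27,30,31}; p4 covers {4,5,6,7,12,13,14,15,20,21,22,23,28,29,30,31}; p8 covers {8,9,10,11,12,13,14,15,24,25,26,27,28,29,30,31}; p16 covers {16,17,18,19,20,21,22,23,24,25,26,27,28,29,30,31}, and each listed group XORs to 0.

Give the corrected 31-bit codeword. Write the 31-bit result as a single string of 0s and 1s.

s1 (pos 1,3,5,7,9,11,13,15,17,19,21,23,25,27,29,31): 1⊕1⊕1⊕0⊕1⊕1⊕1⊕0⊕1⊕0⊕1⊕0⊕0⊕0⊕1⊕0 = 1
s2 (pos 2,3,6,7,10,11,14,15,18,19,22,23,26,27,30,31): 0⊕1⊕0⊕0⊕1⊕1⊕1⊕0⊕1⊕0⊕0⊕0⊕1⊕0⊕0⊕0 = 0
s4 (pos 4,5,6,7,12,13,14,15,20,21,22,23,28,29,30,31): 1⊕1⊕0⊕0⊕1⊕1⊕1⊕0⊕0⊕1⊕0⊕0⊕1⊕1⊕0⊕0 = 0
s8 (pos 8,9,10,11,12,13,14,15,24,25,26,27,28,29,30,31): 1⊕1⊕1⊕1⊕1⊕1⊕1⊕0⊕0⊕0⊕1⊕0⊕1⊕1⊕0⊕0 = 0
s16 (pos 16,17,18,19,20,21,22,23,24,25,26,27,28,29,30,31): 1⊕1⊕1⊕0⊕0⊕1⊕0⊕0⊕0⊕0⊕1⊕0⊕1⊕1⊕0⊕0 = 1
Syndrome s16…s1 = 10001 → error at position 17.
Flip position 17: 1011100111111101110010000101100 → 1011100111111101010010000101100

1011100111111101010010000101100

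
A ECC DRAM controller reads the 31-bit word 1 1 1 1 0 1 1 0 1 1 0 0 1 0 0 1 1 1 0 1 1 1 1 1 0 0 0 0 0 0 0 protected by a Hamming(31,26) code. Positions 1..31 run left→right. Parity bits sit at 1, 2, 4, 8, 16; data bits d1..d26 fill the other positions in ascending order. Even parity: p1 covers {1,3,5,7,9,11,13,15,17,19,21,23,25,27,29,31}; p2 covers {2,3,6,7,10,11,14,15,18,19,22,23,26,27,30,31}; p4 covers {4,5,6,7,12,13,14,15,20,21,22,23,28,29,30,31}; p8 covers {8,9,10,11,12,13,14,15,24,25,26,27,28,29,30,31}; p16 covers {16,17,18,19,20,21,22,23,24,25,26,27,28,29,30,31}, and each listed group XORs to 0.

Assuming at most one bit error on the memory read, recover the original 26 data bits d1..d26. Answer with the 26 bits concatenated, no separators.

10111100100110111110000000

s1 (pos 1,3,5,7,9,11,13,15,17,19,21,23,25,27,29,31): 1⊕1⊕0⊕1⊕1⊕0⊕1⊕0⊕1⊕0⊕1⊕1⊕0⊕0⊕0⊕0 = 0
s2 (pos 2,3,6,7,10,11,14,15,18,19,22,23,26,27,30,31): 1⊕1⊕1⊕1⊕1⊕0⊕0⊕0⊕1⊕0⊕1⊕1⊕0⊕0⊕0⊕0 = 0
s4 (pos 4,5,6,7,12,13,14,15,20,21,22,23,28,29,30,31): 1⊕0⊕1⊕1⊕0⊕1⊕0⊕0⊕1⊕1⊕1⊕1⊕0⊕0⊕0⊕0 = 0
s8 (pos 8,9,10,11,12,13,14,15,24,25,26,27,28,29,30,31): 0⊕1⊕1⊕0⊕0⊕1⊕0⊕0⊕1⊕0⊕0⊕0⊕0⊕0⊕0⊕0 = 0
s16 (pos 16,17,18,19,20,21,22,23,24,25,26,27,28,29,30,31): 1⊕1⊕1⊕0⊕1⊕1⊕1⊕1⊕1⊕0⊕0⊕0⊕0⊕0⊕0⊕0 = 0
Syndrome s16…s1 = 00000 → no error.
Read data bits from positions 3,5,6,7,9,10,11,12,13,14,15,17,18,19,20,21,22,23,24,25,26,27,28,29,30,31: 10111100100110111110000000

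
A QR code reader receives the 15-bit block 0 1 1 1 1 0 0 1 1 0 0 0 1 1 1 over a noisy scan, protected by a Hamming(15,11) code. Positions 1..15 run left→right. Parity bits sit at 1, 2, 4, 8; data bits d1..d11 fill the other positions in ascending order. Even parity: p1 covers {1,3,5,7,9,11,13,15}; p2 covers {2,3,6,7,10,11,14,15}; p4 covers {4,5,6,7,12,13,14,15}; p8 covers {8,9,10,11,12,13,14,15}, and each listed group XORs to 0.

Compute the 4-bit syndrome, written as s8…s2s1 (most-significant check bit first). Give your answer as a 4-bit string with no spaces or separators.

1101

s1 (pos 1,3,5,7,9,11,13,15): 0⊕1⊕1⊕0⊕1⊕0⊕1⊕1 = 1
s2 (pos 2,3,6,7,10,11,14,15): 1⊕1⊕0⊕0⊕0⊕0⊕1⊕1 = 0
s4 (pos 4,5,6,7,12,13,14,15): 1⊕1⊕0⊕0⊕0⊕1⊕1⊕1 = 1
s8 (pos 8,9,10,11,12,13,14,15): 1⊕1⊕0⊕0⊕0⊕1⊕1⊕1 = 1
Syndrome s8…s1 = 1101 → error at position 13.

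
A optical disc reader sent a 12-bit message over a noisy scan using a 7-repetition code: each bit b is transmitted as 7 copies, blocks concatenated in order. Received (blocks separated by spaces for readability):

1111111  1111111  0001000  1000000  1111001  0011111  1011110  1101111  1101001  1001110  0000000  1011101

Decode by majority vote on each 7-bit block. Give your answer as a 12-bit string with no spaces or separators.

Block 1 (1111111): 7 ones → 1
Block 2 (1111111): 7 ones → 1
Block 3 (0001000): 1 one → 0
Block 4 (1000000): 1 one → 0
Block 5 (1111001): 5 ones → 1
Block 6 (0011111): 5 ones → 1
Block 7 (1011110): 5 ones → 1
Block 8 (1101111): 6 ones → 1
Block 9 (1101001): 4 ones → 1
Block 10 (1001110): 4 ones → 1
Block 11 (0000000): 0 ones → 0
Block 12 (1011101): 5 ones → 1

110011111101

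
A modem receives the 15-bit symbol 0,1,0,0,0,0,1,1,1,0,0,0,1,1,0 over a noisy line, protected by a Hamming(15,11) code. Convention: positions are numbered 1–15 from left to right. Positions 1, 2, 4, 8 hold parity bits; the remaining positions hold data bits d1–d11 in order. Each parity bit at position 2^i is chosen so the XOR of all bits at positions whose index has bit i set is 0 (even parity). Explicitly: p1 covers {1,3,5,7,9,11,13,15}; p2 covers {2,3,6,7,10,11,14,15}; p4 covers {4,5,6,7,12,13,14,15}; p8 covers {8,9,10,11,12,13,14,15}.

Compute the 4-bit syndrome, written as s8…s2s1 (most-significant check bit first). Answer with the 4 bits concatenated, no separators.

s1 (pos 1,3,5,7,9,11,13,15): 0⊕0⊕0⊕1⊕1⊕0⊕1⊕0 = 1
s2 (pos 2,3,6,7,10,11,14,15): 1⊕0⊕0⊕1⊕0⊕0⊕1⊕0 = 1
s4 (pos 4,5,6,7,12,13,14,15): 0⊕0⊕0⊕1⊕0⊕1⊕1⊕0 = 1
s8 (pos 8,9,10,11,12,13,14,15): 1⊕1⊕0⊕0⊕0⊕1⊕1⊕0 = 0
Syndrome s8…s1 = 0111 → error at position 7.

0111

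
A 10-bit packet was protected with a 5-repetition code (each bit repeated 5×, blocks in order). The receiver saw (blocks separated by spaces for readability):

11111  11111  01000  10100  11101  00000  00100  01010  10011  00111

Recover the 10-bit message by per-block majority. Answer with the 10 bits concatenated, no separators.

Block 1 (11111): 5 ones → 1
Block 2 (11111): 5 ones → 1
Block 3 (01000): 1 one → 0
Block 4 (10100): 2 ones → 0
Block 5 (11101): 4 ones → 1
Block 6 (00000): 0 ones → 0
Block 7 (00100): 1 one → 0
Block 8 (01010): 2 ones → 0
Block 9 (10011): 3 ones → 1
Block 10 (00111): 3 ones → 1

1100100011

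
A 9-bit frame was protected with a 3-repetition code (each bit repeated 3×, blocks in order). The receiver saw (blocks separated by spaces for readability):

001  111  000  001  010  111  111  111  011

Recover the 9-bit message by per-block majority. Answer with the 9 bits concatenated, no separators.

Block 1 (001): 1 one → 0
Block 2 (111): 3 ones → 1
Block 3 (000): 0 ones → 0
Block 4 (001): 1 one → 0
Block 5 (010): 1 one → 0
Block 6 (111): 3 ones → 1
Block 7 (111): 3 ones → 1
Block 8 (111): 3 ones → 1
Block 9 (011): 2 ones → 1

010001111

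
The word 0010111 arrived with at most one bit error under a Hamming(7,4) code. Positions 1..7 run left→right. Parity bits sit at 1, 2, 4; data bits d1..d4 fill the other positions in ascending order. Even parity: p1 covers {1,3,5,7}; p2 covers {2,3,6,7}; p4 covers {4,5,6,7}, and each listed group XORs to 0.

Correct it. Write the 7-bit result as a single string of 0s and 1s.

0010110

s1 (pos 1,3,5,7): 0⊕1⊕1⊕1 = 1
s2 (pos 2,3,6,7): 0⊕1⊕1⊕1 = 1
s4 (pos 4,5,6,7): 0⊕1⊕1⊕1 = 1
Syndrome s4…s1 = 111 → error at position 7.
Flip position 7: 0010111 → 0010110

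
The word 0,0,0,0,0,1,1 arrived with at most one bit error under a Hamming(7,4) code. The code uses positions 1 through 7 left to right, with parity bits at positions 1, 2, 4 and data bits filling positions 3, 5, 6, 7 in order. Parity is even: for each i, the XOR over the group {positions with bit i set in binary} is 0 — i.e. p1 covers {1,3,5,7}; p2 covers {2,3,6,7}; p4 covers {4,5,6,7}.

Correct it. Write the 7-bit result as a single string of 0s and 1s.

1000011

s1 (pos 1,3,5,7): 0⊕0⊕0⊕1 = 1
s2 (pos 2,3,6,7): 0⊕0⊕1⊕1 = 0
s4 (pos 4,5,6,7): 0⊕0⊕1⊕1 = 0
Syndrome s4…s1 = 001 → error at position 1.
Flip position 1: 0000011 → 1000011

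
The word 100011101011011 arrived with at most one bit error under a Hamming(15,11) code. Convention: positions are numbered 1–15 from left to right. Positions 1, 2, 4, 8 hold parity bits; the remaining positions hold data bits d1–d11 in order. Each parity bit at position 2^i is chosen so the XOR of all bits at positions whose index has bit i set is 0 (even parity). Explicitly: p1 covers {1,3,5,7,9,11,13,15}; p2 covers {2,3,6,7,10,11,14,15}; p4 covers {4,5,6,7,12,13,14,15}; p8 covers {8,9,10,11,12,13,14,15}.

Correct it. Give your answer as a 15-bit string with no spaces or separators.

s1 (pos 1,3,5,7,9,11,13,15): 1⊕0⊕1⊕1⊕1⊕1⊕0⊕1 = 0
s2 (pos 2,3,6,7,10,11,14,15): 0⊕0⊕1⊕1⊕0⊕1⊕1⊕1 = 1
s4 (pos 4,5,6,7,12,13,14,15): 0⊕1⊕1⊕1⊕1⊕0⊕1⊕1 = 0
s8 (pos 8,9,10,11,12,13,14,15): 0⊕1⊕0⊕1⊕1⊕0⊕1⊕1 = 1
Syndrome s8…s1 = 1010 → error at position 10.
Flip position 10: 100011101011011 → 100011101111011

100011101111011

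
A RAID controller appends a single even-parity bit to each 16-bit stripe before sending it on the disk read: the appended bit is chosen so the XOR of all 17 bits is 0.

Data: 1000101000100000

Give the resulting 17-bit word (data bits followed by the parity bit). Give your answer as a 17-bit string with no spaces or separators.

XOR of the 16 data bits: 1⊕0⊕0⊕0⊕1⊕0⊕1⊕0⊕0⊕0⊕1⊕0⊕0⊕0⊕0⊕0 = 0
Parity bit = 0 (so all 17 bits XOR to 0).

10001010001000000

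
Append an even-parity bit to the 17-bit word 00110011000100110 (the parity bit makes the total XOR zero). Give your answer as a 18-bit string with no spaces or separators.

001100110001001101

XOR of the 17 data bits: 0⊕0⊕1⊕1⊕0⊕0⊕1⊕1⊕0⊕0⊕0⊕1⊕0⊕0⊕1⊕1⊕0 = 1
Parity bit = 1 (so all 18 bits XOR to 0).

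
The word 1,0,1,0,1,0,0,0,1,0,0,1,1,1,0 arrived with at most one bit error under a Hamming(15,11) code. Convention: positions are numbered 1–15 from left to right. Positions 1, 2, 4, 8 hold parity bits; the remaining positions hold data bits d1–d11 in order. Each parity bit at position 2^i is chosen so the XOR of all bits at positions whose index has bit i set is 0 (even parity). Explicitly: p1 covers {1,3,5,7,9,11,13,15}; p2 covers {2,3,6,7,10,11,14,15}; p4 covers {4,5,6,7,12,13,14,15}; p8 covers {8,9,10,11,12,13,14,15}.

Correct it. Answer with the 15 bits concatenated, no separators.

001010001001110

s1 (pos 1,3,5,7,9,11,13,15): 1⊕1⊕1⊕0⊕1⊕0⊕1⊕0 = 1
s2 (pos 2,3,6,7,10,11,14,15): 0⊕1⊕0⊕0⊕0⊕0⊕1⊕0 = 0
s4 (pos 4,5,6,7,12,13,14,15): 0⊕1⊕0⊕0⊕1⊕1⊕1⊕0 = 0
s8 (pos 8,9,10,11,12,13,14,15): 0⊕1⊕0⊕0⊕1⊕1⊕1⊕0 = 0
Syndrome s8…s1 = 0001 → error at position 1.
Flip position 1: 101010001001110 → 001010001001110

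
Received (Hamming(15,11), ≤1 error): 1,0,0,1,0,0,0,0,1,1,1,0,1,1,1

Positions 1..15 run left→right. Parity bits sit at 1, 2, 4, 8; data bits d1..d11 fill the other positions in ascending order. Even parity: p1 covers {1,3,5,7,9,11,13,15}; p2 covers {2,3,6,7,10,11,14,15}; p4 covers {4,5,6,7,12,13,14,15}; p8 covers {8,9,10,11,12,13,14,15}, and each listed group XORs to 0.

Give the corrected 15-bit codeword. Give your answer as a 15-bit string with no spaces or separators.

000100001110111

s1 (pos 1,3,5,7,9,11,13,15): 1⊕0⊕0⊕0⊕1⊕1⊕1⊕1 = 1
s2 (pos 2,3,6,7,10,11,14,15): 0⊕0⊕0⊕0⊕1⊕1⊕1⊕1 = 0
s4 (pos 4,5,6,7,12,13,14,15): 1⊕0⊕0⊕0⊕0⊕1⊕1⊕1 = 0
s8 (pos 8,9,10,11,12,13,14,15): 0⊕1⊕1⊕1⊕0⊕1⊕1⊕1 = 0
Syndrome s8…s1 = 0001 → error at position 1.
Flip position 1: 100100001110111 → 000100001110111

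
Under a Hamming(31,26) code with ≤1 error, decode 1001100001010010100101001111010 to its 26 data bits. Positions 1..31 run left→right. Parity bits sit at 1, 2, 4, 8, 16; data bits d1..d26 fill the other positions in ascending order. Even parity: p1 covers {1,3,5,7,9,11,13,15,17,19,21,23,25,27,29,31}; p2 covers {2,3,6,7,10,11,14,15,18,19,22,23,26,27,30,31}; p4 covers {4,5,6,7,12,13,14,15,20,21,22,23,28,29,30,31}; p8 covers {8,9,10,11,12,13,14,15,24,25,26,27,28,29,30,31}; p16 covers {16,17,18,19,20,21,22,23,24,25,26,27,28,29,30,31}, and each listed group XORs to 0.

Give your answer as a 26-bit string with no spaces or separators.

01000101001100101001111010

s1 (pos 1,3,5,7,9,11,13,15,17,19,21,23,25,27,29,31): 1⊕0⊕1⊕0⊕0⊕0⊕0⊕1⊕1⊕0⊕0⊕0⊕1⊕1⊕0⊕0 = 0
s2 (pos 2,3,6,7,10,11,14,15,18,19,22,23,26,27,30,31): 0⊕0⊕0⊕0⊕1⊕0⊕0⊕1⊕0⊕0⊕1⊕0⊕1⊕1⊕1⊕0 = 0
s4 (pos 4,5,6,7,12,13,14,15,20,21,22,23,28,29,30,31): 1⊕1⊕0⊕0⊕1⊕0⊕0⊕1⊕1⊕0⊕1⊕0⊕1⊕0⊕1⊕0 = 0
s8 (pos 8,9,10,11,12,13,14,15,24,25,26,27,28,29,30,31): 0⊕0⊕1⊕0⊕1⊕0⊕0⊕1⊕0⊕1⊕1⊕1⊕1⊕0⊕1⊕0 = 0
s16 (pos 16,17,18,19,20,21,22,23,24,25,26,27,28,29,30,31): 0⊕1⊕0⊕0⊕1⊕0⊕1⊕0⊕0⊕1⊕1⊕1⊕1⊕0⊕1⊕0 = 0
Syndrome s16…s1 = 00000 → no error.
Read data bits from positions 3,5,6,7,9,10,11,12,13,14,15,17,18,19,20,21,22,23,24,25,26,27,28,29,30,31: 01000101001100101001111010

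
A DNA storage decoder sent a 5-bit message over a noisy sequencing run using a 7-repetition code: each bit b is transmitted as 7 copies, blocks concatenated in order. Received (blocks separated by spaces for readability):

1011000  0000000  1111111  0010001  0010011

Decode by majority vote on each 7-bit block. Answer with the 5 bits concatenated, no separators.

Block 1 (1011000): 3 ones → 0
Block 2 (0000000): 0 ones → 0
Block 3 (1111111): 7 ones → 1
Block 4 (0010001): 2 ones → 0
Block 5 (0010011): 3 ones → 0

00100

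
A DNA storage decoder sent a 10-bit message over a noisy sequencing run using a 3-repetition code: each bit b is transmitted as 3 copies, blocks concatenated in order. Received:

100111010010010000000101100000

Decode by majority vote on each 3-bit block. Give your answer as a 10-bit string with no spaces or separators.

0100000100

Block 1 (100): 1 one → 0
Block 2 (111): 3 ones → 1
Block 3 (010): 1 one → 0
Block 4 (010): 1 one → 0
Block 5 (010): 1 one → 0
Block 6 (000): 0 ones → 0
Block 7 (000): 0 ones → 0
Block 8 (101): 2 ones → 1
Block 9 (100): 1 one → 0
Block 10 (000): 0 ones → 0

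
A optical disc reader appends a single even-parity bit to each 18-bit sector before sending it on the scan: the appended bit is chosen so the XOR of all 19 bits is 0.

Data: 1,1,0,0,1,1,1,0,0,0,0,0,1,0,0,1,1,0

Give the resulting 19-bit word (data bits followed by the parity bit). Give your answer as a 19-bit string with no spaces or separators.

1100111000001001100

XOR of the 18 data bits: 1⊕1⊕0⊕0⊕1⊕1⊕1⊕0⊕0⊕0⊕0⊕0⊕1⊕0⊕0⊕1⊕1⊕0 = 0
Parity bit = 0 (so all 19 bits XOR to 0).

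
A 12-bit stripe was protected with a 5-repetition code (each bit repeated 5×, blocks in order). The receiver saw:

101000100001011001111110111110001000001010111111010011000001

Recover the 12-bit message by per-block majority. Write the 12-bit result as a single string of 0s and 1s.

Block 1 (10100): 2 ones → 0
Block 2 (01000): 1 one → 0
Block 3 (01011): 3 ones → 1
Block 4 (00111): 3 ones → 1
Block 5 (11101): 4 ones → 1
Block 6 (11110): 4 ones → 1
Block 7 (00100): 1 one → 0
Block 8 (00010): 1 one → 0
Block 9 (10111): 4 ones → 1
Block 10 (11101): 4 ones → 1
Block 11 (00110): 2 ones → 0
Block 12 (00001): 1 one → 0

001111001100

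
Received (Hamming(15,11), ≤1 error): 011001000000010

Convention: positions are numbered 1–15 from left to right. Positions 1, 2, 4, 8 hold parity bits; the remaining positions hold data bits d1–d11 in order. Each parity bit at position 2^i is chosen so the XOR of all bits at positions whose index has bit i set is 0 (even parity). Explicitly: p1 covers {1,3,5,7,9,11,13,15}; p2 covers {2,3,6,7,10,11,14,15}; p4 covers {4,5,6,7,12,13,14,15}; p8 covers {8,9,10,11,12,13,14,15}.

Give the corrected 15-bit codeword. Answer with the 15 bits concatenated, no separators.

s1 (pos 1,3,5,7,9,11,13,15): 0⊕1⊕0⊕0⊕0⊕0⊕0⊕0 = 1
s2 (pos 2,3,6,7,10,11,14,15): 1⊕1⊕1⊕0⊕0⊕0⊕1⊕0 = 0
s4 (pos 4,5,6,7,12,13,14,15): 0⊕0⊕1⊕0⊕0⊕0⊕1⊕0 = 0
s8 (pos 8,9,10,11,12,13,14,15): 0⊕0⊕0⊕0⊕0⊕0⊕1⊕0 = 1
Syndrome s8…s1 = 1001 → error at position 9.
Flip position 9: 011001000000010 → 011001001000010

011001001000010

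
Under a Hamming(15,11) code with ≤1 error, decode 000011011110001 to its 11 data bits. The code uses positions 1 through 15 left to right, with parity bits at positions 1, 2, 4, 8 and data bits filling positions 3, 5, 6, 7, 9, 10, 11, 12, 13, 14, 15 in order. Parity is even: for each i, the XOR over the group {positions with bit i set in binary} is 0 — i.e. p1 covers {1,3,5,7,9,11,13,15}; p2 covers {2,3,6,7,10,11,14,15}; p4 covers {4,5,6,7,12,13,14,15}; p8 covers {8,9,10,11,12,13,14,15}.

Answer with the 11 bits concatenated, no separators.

01101111001

s1 (pos 1,3,5,7,9,11,13,15): 0⊕0⊕1⊕0⊕1⊕1⊕0⊕1 = 0
s2 (pos 2,3,6,7,10,11,14,15): 0⊕0⊕1⊕0⊕1⊕1⊕0⊕1 = 0
s4 (pos 4,5,6,7,12,13,14,15): 0⊕1⊕1⊕0⊕0⊕0⊕0⊕1 = 1
s8 (pos 8,9,10,11,12,13,14,15): 1⊕1⊕1⊕1⊕0⊕0⊕0⊕1 = 1
Syndrome s8…s1 = 1100 → error at position 12.
Flip position 12: 000011011110001 → 000011011111001
Read data bits from positions 3,5,6,7,9,10,11,12,13,14,15: 01101111001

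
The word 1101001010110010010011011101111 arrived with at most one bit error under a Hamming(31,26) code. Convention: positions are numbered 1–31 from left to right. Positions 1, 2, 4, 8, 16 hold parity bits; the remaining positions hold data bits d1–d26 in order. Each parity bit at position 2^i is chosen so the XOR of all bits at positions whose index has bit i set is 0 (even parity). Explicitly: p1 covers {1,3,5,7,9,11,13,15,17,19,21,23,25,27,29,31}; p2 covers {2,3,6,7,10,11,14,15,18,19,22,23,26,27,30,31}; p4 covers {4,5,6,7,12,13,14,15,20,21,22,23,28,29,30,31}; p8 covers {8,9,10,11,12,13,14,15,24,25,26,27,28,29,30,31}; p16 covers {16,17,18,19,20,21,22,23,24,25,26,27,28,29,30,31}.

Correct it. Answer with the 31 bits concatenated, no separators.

1101001010010010010011011101111

s1 (pos 1,3,5,7,9,11,13,15,17,19,21,23,25,27,29,31): 1⊕0⊕0⊕1⊕1⊕1⊕0⊕1⊕0⊕0⊕1⊕0⊕1⊕0⊕1⊕1 = 1
s2 (pos 2,3,6,7,10,11,14,15,18,19,22,23,26,27,30,31): 1⊕0⊕0⊕1⊕0⊕1⊕0⊕1⊕1⊕0⊕1⊕0⊕1⊕0⊕1⊕1 = 1
s4 (pos 4,5,6,7,12,13,14,15,20,21,22,23,28,29,30,31): 1⊕0⊕0⊕1⊕1⊕0⊕0⊕1⊕0⊕1⊕1⊕0⊕1⊕1⊕1⊕1 = 0
s8 (pos 8,9,10,11,12,13,14,15,24,25,26,27,28,29,30,31): 0⊕1⊕0⊕1⊕1⊕0⊕0⊕1⊕1⊕1⊕1⊕0⊕1⊕1⊕1⊕1 = 1
s16 (pos 16,17,18,19,20,21,22,23,24,25,26,27,28,29,30,31): 0⊕0⊕1⊕0⊕0⊕1⊕1⊕0⊕1⊕1⊕1⊕0⊕1⊕1⊕1⊕1 = 0
Syndrome s16…s1 = 01011 → error at position 11.
Flip position 11: 1101001010110010010011011101111 → 1101001010010010010011011101111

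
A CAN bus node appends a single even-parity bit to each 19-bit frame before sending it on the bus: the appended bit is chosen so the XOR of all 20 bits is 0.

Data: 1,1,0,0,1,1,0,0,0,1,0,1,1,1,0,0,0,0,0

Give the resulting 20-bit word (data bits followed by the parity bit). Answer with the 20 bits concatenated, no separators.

11001100010111000000

XOR of the 19 data bits: 1⊕1⊕0⊕0⊕1⊕1⊕0⊕0⊕0⊕1⊕0⊕1⊕1⊕1⊕0⊕0⊕0⊕0⊕0 = 0
Parity bit = 0 (so all 20 bits XOR to 0).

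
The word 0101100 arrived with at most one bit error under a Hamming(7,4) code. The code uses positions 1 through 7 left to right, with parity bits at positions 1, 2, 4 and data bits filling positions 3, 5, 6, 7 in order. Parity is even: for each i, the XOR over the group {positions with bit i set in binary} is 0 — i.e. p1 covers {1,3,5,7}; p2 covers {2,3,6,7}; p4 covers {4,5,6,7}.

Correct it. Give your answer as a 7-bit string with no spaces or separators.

s1 (pos 1,3,5,7): 0⊕0⊕1⊕0 = 1
s2 (pos 2,3,6,7): 1⊕0⊕0⊕0 = 1
s4 (pos 4,5,6,7): 1⊕1⊕0⊕0 = 0
Syndrome s4…s1 = 011 → error at position 3.
Flip position 3: 0101100 → 0111100

0111100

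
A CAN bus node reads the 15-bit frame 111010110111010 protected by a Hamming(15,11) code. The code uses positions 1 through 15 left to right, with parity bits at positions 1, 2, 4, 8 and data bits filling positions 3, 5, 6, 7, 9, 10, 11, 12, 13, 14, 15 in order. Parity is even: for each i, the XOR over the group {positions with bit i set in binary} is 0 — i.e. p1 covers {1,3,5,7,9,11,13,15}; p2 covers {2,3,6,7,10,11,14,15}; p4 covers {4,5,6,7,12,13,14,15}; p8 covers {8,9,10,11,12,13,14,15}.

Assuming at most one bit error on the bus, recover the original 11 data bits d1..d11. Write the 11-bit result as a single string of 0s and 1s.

s1 (pos 1,3,5,7,9,11,13,15): 1⊕1⊕1⊕1⊕0⊕1⊕0⊕0 = 1
s2 (pos 2,3,6,7,10,11,14,15): 1⊕1⊕0⊕1⊕1⊕1⊕1⊕0 = 0
s4 (pos 4,5,6,7,12,13,14,15): 0⊕1⊕0⊕1⊕1⊕0⊕1⊕0 = 0
s8 (pos 8,9,10,11,12,13,14,15): 1⊕0⊕1⊕1⊕1⊕0⊕1⊕0 = 1
Syndrome s8…s1 = 1001 → error at position 9.
Flip position 9: 111010110111010 → 111010111111010
Read data bits from positions 3,5,6,7,9,10,11,12,13,14,15: 11011111010

11011111010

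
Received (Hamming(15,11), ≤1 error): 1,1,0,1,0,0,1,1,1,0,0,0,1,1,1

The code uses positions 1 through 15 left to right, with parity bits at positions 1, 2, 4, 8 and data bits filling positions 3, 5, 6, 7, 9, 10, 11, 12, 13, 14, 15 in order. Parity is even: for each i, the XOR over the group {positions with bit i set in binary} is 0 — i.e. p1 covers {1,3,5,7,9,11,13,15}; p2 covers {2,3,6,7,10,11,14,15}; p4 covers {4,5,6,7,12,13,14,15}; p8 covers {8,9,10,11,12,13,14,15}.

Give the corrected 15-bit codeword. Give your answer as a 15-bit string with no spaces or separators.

s1 (pos 1,3,5,7,9,11,13,15): 1⊕0⊕0⊕1⊕1⊕0⊕1⊕1 = 1
s2 (pos 2,3,6,7,10,11,14,15): 1⊕0⊕0⊕1⊕0⊕0⊕1⊕1 = 0
s4 (pos 4,5,6,7,12,13,14,15): 1⊕0⊕0⊕1⊕0⊕1⊕1⊕1 = 1
s8 (pos 8,9,10,11,12,13,14,15): 1⊕1⊕0⊕0⊕0⊕1⊕1⊕1 = 1
Syndrome s8…s1 = 1101 → error at position 13.
Flip position 13: 110100111000111 → 110100111000011

110100111000011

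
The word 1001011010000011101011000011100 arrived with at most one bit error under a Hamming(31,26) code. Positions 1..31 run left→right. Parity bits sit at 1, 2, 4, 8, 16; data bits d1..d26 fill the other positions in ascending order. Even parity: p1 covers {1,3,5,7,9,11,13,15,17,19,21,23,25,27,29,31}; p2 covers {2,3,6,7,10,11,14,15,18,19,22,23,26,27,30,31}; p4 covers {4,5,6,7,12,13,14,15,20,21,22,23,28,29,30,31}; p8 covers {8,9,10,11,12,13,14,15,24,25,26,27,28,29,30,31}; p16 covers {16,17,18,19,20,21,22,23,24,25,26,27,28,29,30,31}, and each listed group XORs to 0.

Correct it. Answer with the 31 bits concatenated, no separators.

s1 (pos 1,3,5,7,9,11,13,15,17,19,21,23,25,27,29,31): 1⊕0⊕0⊕1⊕1⊕0⊕0⊕1⊕1⊕1⊕1⊕0⊕0⊕1⊕1⊕0 = 1
s2 (pos 2,3,6,7,10,11,14,15,18,19,22,23,26,27,30,31): 0⊕0⊕1⊕1⊕0⊕0⊕0⊕1⊕0⊕1⊕1⊕0⊕0⊕1⊕0⊕0 = 0
s4 (pos 4,5,6,7,12,13,14,15,20,21,22,23,28,29,30,31): 1⊕0⊕1⊕1⊕0⊕0⊕0⊕1⊕0⊕1⊕1⊕0⊕1⊕1⊕0⊕0 = 0
s8 (pos 8,9,10,11,12,13,14,15,24,25,26,27,28,29,30,31): 0⊕1⊕0⊕0⊕0⊕0⊕0⊕1⊕0⊕0⊕0⊕1⊕1⊕1⊕0⊕0 = 1
s16 (pos 16,17,18,19,20,21,22,23,24,25,26,27,28,29,30,31): 1⊕1⊕0⊕1⊕0⊕1⊕1⊕0⊕0⊕0⊕0⊕1⊕1⊕1⊕0⊕0 = 0
Syndrome s16…s1 = 01001 → error at position 9.
Flip position 9: 1001011010000011101011000011100 → 1001011000000011101011000011100

1001011000000011101011000011100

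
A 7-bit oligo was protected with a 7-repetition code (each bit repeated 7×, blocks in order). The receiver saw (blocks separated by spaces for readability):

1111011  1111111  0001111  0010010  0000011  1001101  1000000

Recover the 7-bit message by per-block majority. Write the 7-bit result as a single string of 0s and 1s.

Block 1 (1111011): 6 ones → 1
Block 2 (1111111): 7 ones → 1
Block 3 (0001111): 4 ones → 1
Block 4 (0010010): 2 ones → 0
Block 5 (0000011): 2 ones → 0
Block 6 (1001101): 4 ones → 1
Block 7 (1000000): 1 one → 0

1110010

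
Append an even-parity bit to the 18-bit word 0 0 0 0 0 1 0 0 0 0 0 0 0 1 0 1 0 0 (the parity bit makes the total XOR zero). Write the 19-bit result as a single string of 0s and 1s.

XOR of the 18 data bits: 0⊕0⊕0⊕0⊕0⊕1⊕0⊕0⊕0⊕0⊕0⊕0⊕0⊕1⊕0⊕1⊕0⊕0 = 1
Parity bit = 1 (so all 19 bits XOR to 0).

0000010000000101001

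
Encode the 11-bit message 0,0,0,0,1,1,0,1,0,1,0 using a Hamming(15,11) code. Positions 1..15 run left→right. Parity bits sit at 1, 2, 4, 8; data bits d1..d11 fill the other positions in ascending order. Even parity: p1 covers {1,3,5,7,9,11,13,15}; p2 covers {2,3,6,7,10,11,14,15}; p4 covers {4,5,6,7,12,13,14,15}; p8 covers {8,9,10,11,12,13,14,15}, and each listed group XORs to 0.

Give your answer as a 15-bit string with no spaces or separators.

100000001101010

Place data at non-parity positions: p1 p2 0 p4 0 0 0 p8 1 1 0 1 0 1 0
p1 (pos 1,3,5,7,9,11,13,15): XOR of data positions = 0⊕0⊕0⊕1⊕0⊕0⊕0 = 1
p2 (pos 2,3,6,7,10,11,14,15): XOR of data positions = 0⊕0⊕0⊕1⊕0⊕1⊕0 = 0
p4 (pos 4,5,6,7,12,13,14,15): XOR of data positions = 0⊕0⊕0⊕1⊕0⊕1⊕0 = 0
p8 (pos 8,9,10,11,12,13,14,15): XOR of data positions = 1⊕1⊕0⊕1⊕0⊕1⊕0 = 0
Codeword: 100000001101010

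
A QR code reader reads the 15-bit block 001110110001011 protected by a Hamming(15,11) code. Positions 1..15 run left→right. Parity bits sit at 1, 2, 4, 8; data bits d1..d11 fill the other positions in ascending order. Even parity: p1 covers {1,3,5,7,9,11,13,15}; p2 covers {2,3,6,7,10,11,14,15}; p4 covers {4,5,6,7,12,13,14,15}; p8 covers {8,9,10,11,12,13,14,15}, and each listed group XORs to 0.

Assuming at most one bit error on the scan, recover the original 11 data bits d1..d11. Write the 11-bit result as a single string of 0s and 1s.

11010001011

s1 (pos 1,3,5,7,9,11,13,15): 0⊕1⊕1⊕1⊕0⊕0⊕0⊕1 = 0
s2 (pos 2,3,6,7,10,11,14,15): 0⊕1⊕0⊕1⊕0⊕0⊕1⊕1 = 0
s4 (pos 4,5,6,7,12,13,14,15): 1⊕1⊕0⊕1⊕1⊕0⊕1⊕1 = 0
s8 (pos 8,9,10,11,12,13,14,15): 1⊕0⊕0⊕0⊕1⊕0⊕1⊕1 = 0
Syndrome s8…s1 = 0000 → no error.
Read data bits from positions 3,5,6,7,9,10,11,12,13,14,15: 11010001011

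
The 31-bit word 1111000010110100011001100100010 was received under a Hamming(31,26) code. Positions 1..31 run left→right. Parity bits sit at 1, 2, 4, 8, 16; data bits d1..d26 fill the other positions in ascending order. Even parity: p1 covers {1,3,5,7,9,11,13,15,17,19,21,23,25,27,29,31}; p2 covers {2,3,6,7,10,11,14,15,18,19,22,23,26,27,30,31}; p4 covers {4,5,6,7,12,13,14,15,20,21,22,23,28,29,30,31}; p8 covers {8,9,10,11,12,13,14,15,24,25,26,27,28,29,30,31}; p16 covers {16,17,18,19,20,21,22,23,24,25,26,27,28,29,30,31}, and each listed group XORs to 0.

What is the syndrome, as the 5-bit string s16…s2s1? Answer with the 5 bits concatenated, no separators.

s1 (pos 1,3,5,7,9,11,13,15,17,19,21,23,25,27,29,31): 1⊕1⊕0⊕0⊕1⊕1⊕0⊕0⊕0⊕1⊕0⊕1⊕0⊕0⊕0⊕0 = 0
s2 (pos 2,3,6,7,10,11,14,15,18,19,22,23,26,27,30,31): 1⊕1⊕0⊕0⊕0⊕1⊕1⊕0⊕1⊕1⊕1⊕1⊕1⊕0⊕1⊕0 = 0
s4 (pos 4,5,6,7,12,13,14,15,20,21,22,23,28,29,30,31): 1⊕0⊕0⊕0⊕1⊕0⊕1⊕0⊕0⊕0⊕1⊕1⊕0⊕0⊕1⊕0 = 0
s8 (pos 8,9,10,11,12,13,14,15,24,25,26,27,28,29,30,31): 0⊕1⊕0⊕1⊕1⊕0⊕1⊕0⊕0⊕0⊕1⊕0⊕0⊕0⊕1⊕0 = 0
s16 (pos 16,17,18,19,20,21,22,23,24,25,26,27,28,29,30,31): 0⊕0⊕1⊕1⊕0⊕0⊕1⊕1⊕0⊕0⊕1⊕0⊕0⊕0⊕1⊕0 = 0
Syndrome s16…s1 = 00000 → no error.

00000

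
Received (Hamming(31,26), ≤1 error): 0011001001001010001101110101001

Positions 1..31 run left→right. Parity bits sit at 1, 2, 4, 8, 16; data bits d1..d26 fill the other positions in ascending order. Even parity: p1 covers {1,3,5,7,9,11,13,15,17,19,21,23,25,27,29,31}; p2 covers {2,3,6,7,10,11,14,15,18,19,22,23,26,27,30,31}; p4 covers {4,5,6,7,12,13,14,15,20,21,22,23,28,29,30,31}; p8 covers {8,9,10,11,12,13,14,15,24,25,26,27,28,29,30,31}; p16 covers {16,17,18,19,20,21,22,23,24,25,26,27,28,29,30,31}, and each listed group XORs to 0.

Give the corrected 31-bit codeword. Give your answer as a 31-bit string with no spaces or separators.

s1 (pos 1,3,5,7,9,11,13,15,17,19,21,23,25,27,29,31): 0⊕1⊕0⊕1⊕0⊕0⊕1⊕1⊕0⊕1⊕0⊕1⊕0⊕0⊕0⊕1 = 1
s2 (pos 2,3,6,7,10,11,14,15,18,19,22,23,26,27,30,31): 0⊕1⊕0⊕1⊕1⊕0⊕0⊕1⊕0⊕1⊕1⊕1⊕1⊕0⊕0⊕1 = 1
s4 (pos 4,5,6,7,12,13,14,15,20,21,22,23,28,29,30,31): 1⊕0⊕0⊕1⊕0⊕1⊕0⊕1⊕1⊕0⊕1⊕1⊕1⊕0⊕0⊕1 = 1
s8 (pos 8,9,10,11,12,13,14,15,24,25,26,27,28,29,30,31): 0⊕0⊕1⊕0⊕0⊕1⊕0⊕1⊕1⊕0⊕1⊕0⊕1⊕0⊕0⊕1 = 1
s16 (pos 16,17,18,19,20,21,22,23,24,25,26,27,28,29,30,31): 0⊕0⊕0⊕1⊕1⊕0⊕1⊕1⊕1⊕0⊕1⊕0⊕1⊕0⊕0⊕1 = 0
Syndrome s16…s1 = 01111 → error at position 15.
Flip position 15: 0011001001001010001101110101001 → 0011001001001000001101110101001

0011001001001000001101110101001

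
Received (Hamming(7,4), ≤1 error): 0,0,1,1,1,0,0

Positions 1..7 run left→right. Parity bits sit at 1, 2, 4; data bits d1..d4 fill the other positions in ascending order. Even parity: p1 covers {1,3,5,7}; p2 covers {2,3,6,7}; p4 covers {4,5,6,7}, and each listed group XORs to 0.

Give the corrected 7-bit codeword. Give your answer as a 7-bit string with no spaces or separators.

0111100

s1 (pos 1,3,5,7): 0⊕1⊕1⊕0 = 0
s2 (pos 2,3,6,7): 0⊕1⊕0⊕0 = 1
s4 (pos 4,5,6,7): 1⊕1⊕0⊕0 = 0
Syndrome s4…s1 = 010 → error at position 2.
Flip position 2: 0011100 → 0111100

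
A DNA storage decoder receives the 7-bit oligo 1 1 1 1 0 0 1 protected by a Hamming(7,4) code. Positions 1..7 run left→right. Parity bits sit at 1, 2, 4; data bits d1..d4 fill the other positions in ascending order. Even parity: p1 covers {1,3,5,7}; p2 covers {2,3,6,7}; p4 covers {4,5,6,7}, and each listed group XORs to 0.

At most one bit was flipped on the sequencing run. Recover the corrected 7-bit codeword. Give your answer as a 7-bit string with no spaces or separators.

s1 (pos 1,3,5,7): 1⊕1⊕0⊕1 = 1
s2 (pos 2,3,6,7): 1⊕1⊕0⊕1 = 1
s4 (pos 4,5,6,7): 1⊕0⊕0⊕1 = 0
Syndrome s4…s1 = 011 → error at position 3.
Flip position 3: 1111001 → 1101001

1101001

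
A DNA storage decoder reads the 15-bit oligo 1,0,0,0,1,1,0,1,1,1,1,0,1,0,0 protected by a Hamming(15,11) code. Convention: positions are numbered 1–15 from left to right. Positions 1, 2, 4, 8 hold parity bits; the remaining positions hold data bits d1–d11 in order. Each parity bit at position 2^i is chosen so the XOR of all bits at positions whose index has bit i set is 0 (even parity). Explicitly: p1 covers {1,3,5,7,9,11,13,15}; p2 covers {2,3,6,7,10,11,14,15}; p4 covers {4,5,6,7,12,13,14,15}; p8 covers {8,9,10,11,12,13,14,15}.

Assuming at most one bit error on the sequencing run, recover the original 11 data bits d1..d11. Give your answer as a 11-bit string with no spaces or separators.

s1 (pos 1,3,5,7,9,11,13,15): 1⊕0⊕1⊕0⊕1⊕1⊕1⊕0 = 1
s2 (pos 2,3,6,7,10,11,14,15): 0⊕0⊕1⊕0⊕1⊕1⊕0⊕0 = 1
s4 (pos 4,5,6,7,12,13,14,15): 0⊕1⊕1⊕0⊕0⊕1⊕0⊕0 = 1
s8 (pos 8,9,10,11,12,13,14,15): 1⊕1⊕1⊕1⊕0⊕1⊕0⊕0 = 1
Syndrome s8…s1 = 1111 → error at position 15.
Flip position 15: 100011011110100 → 100011011110101
Read data bits from positions 3,5,6,7,9,10,11,12,13,14,15: 01101110101

01101110101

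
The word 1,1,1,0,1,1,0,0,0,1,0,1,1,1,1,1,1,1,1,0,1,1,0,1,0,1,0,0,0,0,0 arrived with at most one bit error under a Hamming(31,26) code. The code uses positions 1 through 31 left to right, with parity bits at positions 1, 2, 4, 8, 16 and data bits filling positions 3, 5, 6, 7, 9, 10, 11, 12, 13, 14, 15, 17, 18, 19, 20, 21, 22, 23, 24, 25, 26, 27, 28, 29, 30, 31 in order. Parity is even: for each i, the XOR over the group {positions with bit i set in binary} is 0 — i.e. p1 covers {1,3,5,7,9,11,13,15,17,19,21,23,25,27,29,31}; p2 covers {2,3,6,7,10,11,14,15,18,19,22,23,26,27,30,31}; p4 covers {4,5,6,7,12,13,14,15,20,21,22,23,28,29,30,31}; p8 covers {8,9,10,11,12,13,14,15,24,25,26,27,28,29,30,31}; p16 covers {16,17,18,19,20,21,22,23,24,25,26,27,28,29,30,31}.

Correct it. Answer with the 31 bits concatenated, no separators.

1110110101011111111011010100000

s1 (pos 1,3,5,7,9,11,13,15,17,19,21,23,25,27,29,31): 1⊕1⊕1⊕0⊕0⊕0⊕1⊕1⊕1⊕1⊕1⊕0⊕0⊕0⊕0⊕0 = 0
s2 (pos 2,3,6,7,10,11,14,15,18,19,22,23,26,27,30,31): 1⊕1⊕1⊕0⊕1⊕0⊕1⊕1⊕1⊕1⊕1⊕0⊕1⊕0⊕0⊕0 = 0
s4 (pos 4,5,6,7,12,13,14,15,20,21,22,23,28,29,30,31): 0⊕1⊕1⊕0⊕1⊕1⊕1⊕1⊕0⊕1⊕1⊕0⊕0⊕0⊕0⊕0 = 0
s8 (pos 8,9,10,11,12,13,14,15,24,25,26,27,28,29,30,31): 0⊕0⊕1⊕0⊕1⊕1⊕1⊕1⊕1⊕0⊕1⊕0⊕0⊕0⊕0⊕0 = 1
s16 (pos 16,17,18,19,20,21,22,23,24,25,26,27,28,29,30,31): 1⊕1⊕1⊕1⊕0⊕1⊕1⊕0⊕1⊕0⊕1⊕0⊕0⊕0⊕0⊕0 = 0
Syndrome s16…s1 = 01000 → error at position 8.
Flip position 8: 1110110001011111111011010100000 → 1110110101011111111011010100000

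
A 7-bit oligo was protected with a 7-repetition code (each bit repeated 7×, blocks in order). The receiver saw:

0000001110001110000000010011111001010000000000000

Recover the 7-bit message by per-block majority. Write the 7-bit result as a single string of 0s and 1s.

0100100

Block 1 (0000001): 1 one → 0
Block 2 (1100011): 4 ones → 1
Block 3 (1000000): 1 one → 0
Block 4 (0010011): 3 ones → 0
Block 5 (1110010): 4 ones → 1
Block 6 (1000000): 1 one → 0
Block 7 (0000000): 0 ones → 0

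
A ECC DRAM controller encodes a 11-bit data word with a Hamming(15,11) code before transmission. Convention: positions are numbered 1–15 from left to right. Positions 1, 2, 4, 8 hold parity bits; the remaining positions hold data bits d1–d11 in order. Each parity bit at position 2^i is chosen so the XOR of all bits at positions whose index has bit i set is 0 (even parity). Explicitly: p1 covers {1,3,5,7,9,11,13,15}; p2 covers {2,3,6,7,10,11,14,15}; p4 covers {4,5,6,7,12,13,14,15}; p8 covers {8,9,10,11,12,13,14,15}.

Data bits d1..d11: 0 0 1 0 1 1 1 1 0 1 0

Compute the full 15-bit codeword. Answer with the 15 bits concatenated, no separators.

000101011111010

Place data at non-parity positions: p1 p2 0 p4 0 1 0 p8 1 1 1 1 0 1 0
p1 (pos 1,3,5,7,9,11,13,15): XOR of data positions = 0⊕0⊕0⊕1⊕1⊕0⊕0 = 0
p2 (pos 2,3,6,7,10,11,14,15): XOR of data positions = 0⊕1⊕0⊕1⊕1⊕1⊕0 = 0
p4 (pos 4,5,6,7,12,13,14,15): XOR of data positions = 0⊕1⊕0⊕1⊕0⊕1⊕0 = 1
p8 (pos 8,9,10,11,12,13,14,15): XOR of data positions = 1⊕1⊕1⊕1⊕0⊕1⊕0 = 1
Codeword: 000101011111010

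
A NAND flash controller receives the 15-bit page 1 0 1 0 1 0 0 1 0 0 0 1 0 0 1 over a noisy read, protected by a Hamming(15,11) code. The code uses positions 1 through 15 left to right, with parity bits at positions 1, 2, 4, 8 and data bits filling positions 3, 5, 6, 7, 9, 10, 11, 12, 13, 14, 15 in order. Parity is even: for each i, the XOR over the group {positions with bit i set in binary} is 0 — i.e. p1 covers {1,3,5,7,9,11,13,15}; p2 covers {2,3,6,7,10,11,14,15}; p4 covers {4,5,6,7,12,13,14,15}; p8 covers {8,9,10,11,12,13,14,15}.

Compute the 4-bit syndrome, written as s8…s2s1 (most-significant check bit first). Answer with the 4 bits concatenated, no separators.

1100

s1 (pos 1,3,5,7,9,11,13,15): 1⊕1⊕1⊕0⊕0⊕0⊕0⊕1 = 0
s2 (pos 2,3,6,7,10,11,14,15): 0⊕1⊕0⊕0⊕0⊕0⊕0⊕1 = 0
s4 (pos 4,5,6,7,12,13,14,15): 0⊕1⊕0⊕0⊕1⊕0⊕0⊕1 = 1
s8 (pos 8,9,10,11,12,13,14,15): 1⊕0⊕0⊕0⊕1⊕0⊕0⊕1 = 1
Syndrome s8…s1 = 1100 → error at position 12.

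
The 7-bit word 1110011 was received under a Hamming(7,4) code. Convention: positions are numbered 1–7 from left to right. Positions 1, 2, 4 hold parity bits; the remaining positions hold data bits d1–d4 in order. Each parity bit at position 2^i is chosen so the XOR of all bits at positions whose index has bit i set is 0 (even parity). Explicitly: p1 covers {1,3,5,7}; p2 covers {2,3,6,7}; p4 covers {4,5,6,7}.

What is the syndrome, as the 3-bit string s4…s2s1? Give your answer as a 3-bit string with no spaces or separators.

001

s1 (pos 1,3,5,7): 1⊕1⊕0⊕1 = 1
s2 (pos 2,3,6,7): 1⊕1⊕1⊕1 = 0
s4 (pos 4,5,6,7): 0⊕0⊕1⊕1 = 0
Syndrome s4…s1 = 001 → error at position 1.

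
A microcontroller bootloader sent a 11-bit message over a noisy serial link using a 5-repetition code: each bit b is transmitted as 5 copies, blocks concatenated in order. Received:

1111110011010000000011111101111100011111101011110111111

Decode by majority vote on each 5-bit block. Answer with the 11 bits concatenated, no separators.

11001101111

Block 1 (11111): 5 ones → 1
Block 2 (10011): 3 ones → 1
Block 3 (01000): 1 one → 0
Block 4 (00000): 0 ones → 0
Block 5 (11111): 5 ones → 1
Block 6 (10111): 4 ones → 1
Block 7 (11000): 2 ones → 0
Block 8 (11111): 5 ones → 1
Block 9 (10101): 3 ones → 1
Block 10 (11101): 4 ones → 1
Block 11 (11111): 5 ones → 1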